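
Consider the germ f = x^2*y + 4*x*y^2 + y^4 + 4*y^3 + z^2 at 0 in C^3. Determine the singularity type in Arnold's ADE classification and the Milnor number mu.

Type D_5, Milnor number mu = 5.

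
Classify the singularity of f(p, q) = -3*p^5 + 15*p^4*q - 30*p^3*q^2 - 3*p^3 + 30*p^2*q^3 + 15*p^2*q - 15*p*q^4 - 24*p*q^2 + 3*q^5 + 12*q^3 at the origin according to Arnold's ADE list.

D_{6}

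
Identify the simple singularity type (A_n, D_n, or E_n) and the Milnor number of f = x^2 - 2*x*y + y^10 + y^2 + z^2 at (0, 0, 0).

The Hessian of f at 0 has rank 2. Corank 1: A-series; mu = 9 gives A_9.

Type A_9, Milnor number mu = 9.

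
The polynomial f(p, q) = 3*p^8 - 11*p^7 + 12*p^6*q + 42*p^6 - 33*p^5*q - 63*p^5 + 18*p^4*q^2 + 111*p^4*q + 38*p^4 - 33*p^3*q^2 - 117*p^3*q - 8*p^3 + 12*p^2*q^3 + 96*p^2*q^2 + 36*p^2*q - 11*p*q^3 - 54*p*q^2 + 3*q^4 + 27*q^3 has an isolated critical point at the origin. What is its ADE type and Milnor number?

Type E_7, Milnor number mu = 7.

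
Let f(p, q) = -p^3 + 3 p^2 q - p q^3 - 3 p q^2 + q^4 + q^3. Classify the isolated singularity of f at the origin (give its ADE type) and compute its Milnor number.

The Hessian of f at 0 is [[0, 0], [0, 0]] with rank 0, so corank 2. A Groebner basis of the Jacobian ideal J(f) in C{p,q} is {p^3 - 3*p^2*q - 6*p^2 + 12*p*q - 6*q^2, 3*p^2 + p*q^2 - 6*p*q + 3*q^2, 3*p^2 - 6*p*q + q^3 + 3*q^2}; counting standard monomials gives mu = 7. Corank 2; j^3 = -(p - q)^3 is a perfect cube, so E-series; the 4-jet and mu = 7 give E_7.

Type E7, Milnor number mu = 7.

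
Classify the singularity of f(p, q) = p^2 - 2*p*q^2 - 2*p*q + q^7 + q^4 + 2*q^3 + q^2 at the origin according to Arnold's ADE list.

A_6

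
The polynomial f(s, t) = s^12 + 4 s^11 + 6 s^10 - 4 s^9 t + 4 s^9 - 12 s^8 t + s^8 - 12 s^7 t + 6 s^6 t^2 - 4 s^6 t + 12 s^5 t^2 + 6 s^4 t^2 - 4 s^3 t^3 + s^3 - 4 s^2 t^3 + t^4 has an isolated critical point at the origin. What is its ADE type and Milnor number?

Type E_{6}, Milnor number mu = 6.

The Hessian of f at 0 has rank 0. Corank 2; j^3 = s^3 is a perfect cube, so E-series; the 4-jet and mu = 6 give E_6.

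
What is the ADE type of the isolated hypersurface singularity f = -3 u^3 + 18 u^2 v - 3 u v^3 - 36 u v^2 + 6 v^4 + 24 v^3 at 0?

E7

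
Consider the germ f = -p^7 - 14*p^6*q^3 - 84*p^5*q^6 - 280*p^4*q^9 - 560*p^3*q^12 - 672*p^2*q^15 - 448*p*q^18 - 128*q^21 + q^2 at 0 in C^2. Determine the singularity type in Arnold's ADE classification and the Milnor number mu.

The Hessian of f at 0 has rank 1. Corank 1: A-series; mu = 6 gives A_6.

Type A_{6}, Milnor number mu = 6.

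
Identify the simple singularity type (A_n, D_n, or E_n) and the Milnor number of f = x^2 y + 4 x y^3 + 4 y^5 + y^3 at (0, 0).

The Hessian of f at 0 is [[0, 0], [0, 0]] with rank 0, so corank 2. A Groebner basis of the Jacobian ideal J(f) in C{x,y} is {y^3, x^2 + 3*y^2, x*y}; counting standard monomials gives mu = 4. Corank 2; j^3 = y*(x^2 + y^2) splits into three distinct lines over C (the quadratic factor has nonzero discriminant), so D_4.

Type D_{4}, Milnor number mu = 4.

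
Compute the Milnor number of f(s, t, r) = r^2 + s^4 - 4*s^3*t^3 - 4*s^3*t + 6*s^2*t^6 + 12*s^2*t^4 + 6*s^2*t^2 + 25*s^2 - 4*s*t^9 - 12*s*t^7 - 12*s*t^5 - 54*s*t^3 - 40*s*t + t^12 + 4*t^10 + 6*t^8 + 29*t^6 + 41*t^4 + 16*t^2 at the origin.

3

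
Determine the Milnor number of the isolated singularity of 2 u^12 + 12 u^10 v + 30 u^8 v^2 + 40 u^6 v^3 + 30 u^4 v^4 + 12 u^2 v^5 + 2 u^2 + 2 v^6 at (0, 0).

The Hessian of f at 0 has rank 1. Corank 1: A-series; mu = 5 gives A_5.

5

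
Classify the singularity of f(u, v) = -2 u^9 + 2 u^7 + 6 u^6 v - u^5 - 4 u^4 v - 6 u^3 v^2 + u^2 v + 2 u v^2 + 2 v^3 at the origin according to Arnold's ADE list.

D4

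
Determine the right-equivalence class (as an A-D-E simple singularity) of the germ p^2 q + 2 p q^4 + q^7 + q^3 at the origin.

D_{4}

The Hessian of f at 0 is [[0, 0], [0, 0]] with rank 0, so corank 2. A Groebner basis of the Jacobian ideal J(f) in C{p,q} is {q^3, p^2 + 3*q^2, p*q}; counting standard monomials gives mu = 4. Corank 2; j^3 = q*(p^2 + q^2) splits into three distinct lines over C (the quadratic factor has nonzero discriminant), so D_4.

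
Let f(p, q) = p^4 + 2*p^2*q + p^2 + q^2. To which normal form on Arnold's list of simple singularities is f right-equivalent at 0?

The Hessian of f at 0 is [[2, 0], [0, 2]] with rank 2, so corank 0. A Groebner basis of the Jacobian ideal J(f) in C{p,q} is {p, q}; counting standard monomials gives mu = 1. Corank 0: nondegenerate Morse point, so A_1.

A_1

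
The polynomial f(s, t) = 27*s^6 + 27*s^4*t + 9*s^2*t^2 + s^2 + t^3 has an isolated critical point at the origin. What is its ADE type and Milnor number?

Type A_{2}, Milnor number mu = 2.

The Hessian of f at 0 has rank 1. Corank 1: A-series; mu = 2 gives A_2.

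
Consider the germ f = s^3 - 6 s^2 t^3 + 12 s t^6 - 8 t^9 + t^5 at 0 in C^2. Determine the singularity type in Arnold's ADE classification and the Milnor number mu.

The Hessian of f at 0 is [[0, 0], [0, 0]] with rank 0, so corank 2. A Groebner basis of the Jacobian ideal J(f) in C{s,t} is {-s^2/4 + s*t^3, t^4, s^3, s^2*t}; counting standard monomials gives mu = 8. Corank 2; j^3 = s^3 is a perfect cube, so E-series; the 5-jet and mu = 8 give E_8.

Type E_8, Milnor number mu = 8.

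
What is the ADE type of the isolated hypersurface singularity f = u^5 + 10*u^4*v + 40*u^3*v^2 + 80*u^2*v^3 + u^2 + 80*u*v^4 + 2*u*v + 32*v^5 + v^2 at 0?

A4

The Hessian of f at 0 has rank 1. Corank 1: A-series; mu = 4 gives A_4.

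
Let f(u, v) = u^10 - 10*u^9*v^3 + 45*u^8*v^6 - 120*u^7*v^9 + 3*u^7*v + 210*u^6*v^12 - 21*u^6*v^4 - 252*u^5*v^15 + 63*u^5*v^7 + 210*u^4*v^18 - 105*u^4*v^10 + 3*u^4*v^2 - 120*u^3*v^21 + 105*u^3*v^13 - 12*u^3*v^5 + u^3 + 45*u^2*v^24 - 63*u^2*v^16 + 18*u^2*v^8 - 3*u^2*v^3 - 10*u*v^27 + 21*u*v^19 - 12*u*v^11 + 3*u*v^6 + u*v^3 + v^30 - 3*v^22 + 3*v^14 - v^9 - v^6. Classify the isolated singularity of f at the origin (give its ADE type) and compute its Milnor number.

Type E_{7}, Milnor number mu = 7.

The Hessian of f at 0 has rank 0. Corank 2; j^3 = u^3 is a perfect cube, so E-series; the 4-jet and mu = 7 give E_7.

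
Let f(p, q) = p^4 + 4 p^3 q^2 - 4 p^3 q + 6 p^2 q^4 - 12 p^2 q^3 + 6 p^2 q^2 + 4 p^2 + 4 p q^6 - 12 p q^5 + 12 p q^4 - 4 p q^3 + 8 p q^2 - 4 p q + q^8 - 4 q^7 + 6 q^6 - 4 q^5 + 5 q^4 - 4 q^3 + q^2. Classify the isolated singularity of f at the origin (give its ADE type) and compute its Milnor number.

The Hessian of f at 0 is [[8, -4], [-4, 2]] with rank 1, so corank 1. A Groebner basis of the Jacobian ideal J(f) in C{p,q} is {p^2 + p/4 - q/8, p*q + p/2 - q/4, p + q^2 - q/2}; counting standard monomials gives mu = 3. Corank 1: A-series; mu = 3 gives A_3.

Type A3, Milnor number mu = 3.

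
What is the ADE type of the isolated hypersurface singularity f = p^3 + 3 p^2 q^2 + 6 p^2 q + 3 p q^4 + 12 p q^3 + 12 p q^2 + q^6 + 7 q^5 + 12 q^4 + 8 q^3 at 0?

E_8

The Hessian of f at 0 has rank 0. Corank 2; j^3 = (p + 2*q)^3 is a perfect cube, so E-series; the 5-jet and mu = 8 give E_8.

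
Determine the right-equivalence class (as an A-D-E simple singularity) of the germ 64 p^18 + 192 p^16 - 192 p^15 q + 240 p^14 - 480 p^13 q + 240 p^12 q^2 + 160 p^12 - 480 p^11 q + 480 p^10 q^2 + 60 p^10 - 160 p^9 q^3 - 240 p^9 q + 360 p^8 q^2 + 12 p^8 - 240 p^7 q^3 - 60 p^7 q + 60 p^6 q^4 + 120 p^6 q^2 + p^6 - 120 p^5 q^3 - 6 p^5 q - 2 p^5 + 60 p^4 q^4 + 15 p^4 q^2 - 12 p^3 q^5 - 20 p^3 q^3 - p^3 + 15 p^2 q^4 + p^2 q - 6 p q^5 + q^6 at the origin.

D_{7}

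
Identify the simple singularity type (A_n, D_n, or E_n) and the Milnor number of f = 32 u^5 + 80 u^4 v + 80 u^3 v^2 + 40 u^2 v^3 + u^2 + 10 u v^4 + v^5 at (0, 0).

Type A_4, Milnor number mu = 4.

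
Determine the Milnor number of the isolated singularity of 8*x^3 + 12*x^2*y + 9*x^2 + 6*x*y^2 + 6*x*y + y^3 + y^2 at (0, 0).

2

The Hessian of f at 0 is [[18, 6], [6, 2]] with rank 1, so corank 1. A Groebner basis of the Jacobian ideal J(f) in C{x,y} is {y^2, x + y/3}; counting standard monomials gives mu = 2. Corank 1: A-series; mu = 2 gives A_2.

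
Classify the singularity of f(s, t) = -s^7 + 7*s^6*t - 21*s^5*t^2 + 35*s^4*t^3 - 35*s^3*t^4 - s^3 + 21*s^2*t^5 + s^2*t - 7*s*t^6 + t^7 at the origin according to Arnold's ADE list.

The Hessian of f at 0 is [[0, 0], [0, 0]] with rank 0, so corank 2. A Groebner basis of the Jacobian ideal J(f) in C{s,t} is {s*t/7 + t^6, s*t^2, s^2 - s*t}; counting standard monomials gives mu = 8. Corank 2; j^3 = -s^2*(s - t) has shape L^2 M (L != M), so D-series; mu = 8 gives D_8.

D8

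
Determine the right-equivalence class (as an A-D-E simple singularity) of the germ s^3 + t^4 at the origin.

E6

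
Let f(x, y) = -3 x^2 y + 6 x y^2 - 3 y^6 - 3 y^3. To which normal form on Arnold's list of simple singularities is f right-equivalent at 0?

D_{7}

The Hessian of f at 0 has rank 0. Corank 2; j^3 = -3*y*(x - y)^2 has shape L^2 M (L != M), so D-series; mu = 7 gives D_7.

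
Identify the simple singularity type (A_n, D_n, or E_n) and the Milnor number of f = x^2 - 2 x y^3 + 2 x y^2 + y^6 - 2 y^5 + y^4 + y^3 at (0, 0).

Type A2, Milnor number mu = 2.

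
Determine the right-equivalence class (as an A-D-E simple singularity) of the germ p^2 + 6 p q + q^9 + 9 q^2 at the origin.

A_8

The Hessian of f at 0 has rank 1. Corank 1: A-series; mu = 8 gives A_8.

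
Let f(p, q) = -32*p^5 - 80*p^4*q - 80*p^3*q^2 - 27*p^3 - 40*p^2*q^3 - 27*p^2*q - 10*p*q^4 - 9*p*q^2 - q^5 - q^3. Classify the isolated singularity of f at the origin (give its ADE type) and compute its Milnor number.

The Hessian of f at 0 has rank 0. Corank 2; j^3 = -(3*p + q)^3 is a perfect cube, so E-series; the 5-jet and mu = 8 give E_8.

Type E_8, Milnor number mu = 8.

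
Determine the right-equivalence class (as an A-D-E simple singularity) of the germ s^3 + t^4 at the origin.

E_{6}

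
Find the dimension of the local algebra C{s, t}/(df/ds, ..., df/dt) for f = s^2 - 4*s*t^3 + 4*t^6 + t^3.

The Hessian of f at 0 has rank 1. Corank 1: A-series; mu = 2 gives A_2.

2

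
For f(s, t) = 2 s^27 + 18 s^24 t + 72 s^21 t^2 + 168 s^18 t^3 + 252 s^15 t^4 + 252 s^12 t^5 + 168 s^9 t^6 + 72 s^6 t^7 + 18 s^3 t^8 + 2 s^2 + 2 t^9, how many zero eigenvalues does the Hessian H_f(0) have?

Hessian at 0 has rank 1.

1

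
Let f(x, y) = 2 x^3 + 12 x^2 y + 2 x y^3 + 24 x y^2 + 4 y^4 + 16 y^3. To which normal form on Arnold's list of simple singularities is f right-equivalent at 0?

The Hessian of f at 0 has rank 0. Corank 2; j^3 = 2*(x + 2*y)^3 is a perfect cube, so E-series; the 4-jet and mu = 7 give E_7.

E7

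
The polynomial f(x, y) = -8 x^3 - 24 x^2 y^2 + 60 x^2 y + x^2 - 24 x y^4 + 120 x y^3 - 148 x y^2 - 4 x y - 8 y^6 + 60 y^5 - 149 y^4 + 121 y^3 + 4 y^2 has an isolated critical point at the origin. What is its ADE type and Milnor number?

Type A_2, Milnor number mu = 2.

The Hessian of f at 0 has rank 1. Corank 1: A-series; mu = 2 gives A_2.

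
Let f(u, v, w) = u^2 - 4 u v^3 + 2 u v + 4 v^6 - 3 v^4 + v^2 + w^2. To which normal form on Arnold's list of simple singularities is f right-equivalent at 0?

A_{3}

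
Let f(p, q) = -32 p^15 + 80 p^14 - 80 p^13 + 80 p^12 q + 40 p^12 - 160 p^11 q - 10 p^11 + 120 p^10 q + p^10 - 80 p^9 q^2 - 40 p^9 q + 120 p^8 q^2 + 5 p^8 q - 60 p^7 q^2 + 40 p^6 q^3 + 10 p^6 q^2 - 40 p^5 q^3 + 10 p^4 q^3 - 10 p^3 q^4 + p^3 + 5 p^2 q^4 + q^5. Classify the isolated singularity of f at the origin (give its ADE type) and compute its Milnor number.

Type E_8, Milnor number mu = 8.

The Hessian of f at 0 has rank 0. Corank 2; j^3 = p^3 is a perfect cube, so E-series; the 5-jet and mu = 8 give E_8.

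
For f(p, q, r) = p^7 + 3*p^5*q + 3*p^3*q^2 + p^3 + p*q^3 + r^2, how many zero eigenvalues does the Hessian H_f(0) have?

2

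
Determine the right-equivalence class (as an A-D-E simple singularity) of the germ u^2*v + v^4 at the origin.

D5

The Hessian of f at 0 has rank 0. Corank 2; j^3 = u^2*v has shape L^2 M (L != M), so D-series; mu = 5 gives D_5.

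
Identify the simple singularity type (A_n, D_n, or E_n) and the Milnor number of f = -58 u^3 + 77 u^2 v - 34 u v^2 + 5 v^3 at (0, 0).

The Hessian of f at 0 is [[0, 0], [0, 0]] with rank 0, so corank 2. A Groebner basis of the Jacobian ideal J(f) in C{u,v} is {v^3, u^2 - v^2/13, u*v - 4*v^2/13}; counting standard monomials gives mu = 4. Corank 2; j^3 = -(2*u - v)*(29*u^2 - 24*u*v + 5*v^2) splits into three distinct lines over C (the quadratic factor has nonzero discriminant), so D_4.

Type D4, Milnor number mu = 4.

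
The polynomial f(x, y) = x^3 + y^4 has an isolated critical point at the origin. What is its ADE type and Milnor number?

Type E6, Milnor number mu = 6.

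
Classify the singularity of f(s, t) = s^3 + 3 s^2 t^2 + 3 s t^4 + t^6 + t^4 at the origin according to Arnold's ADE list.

E_{6}

The Hessian of f at 0 has rank 0. Corank 2; j^3 = s^3 is a perfect cube, so E-series; the 4-jet and mu = 6 give E_6.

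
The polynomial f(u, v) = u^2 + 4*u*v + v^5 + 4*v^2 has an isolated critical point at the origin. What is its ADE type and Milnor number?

Type A_{4}, Milnor number mu = 4.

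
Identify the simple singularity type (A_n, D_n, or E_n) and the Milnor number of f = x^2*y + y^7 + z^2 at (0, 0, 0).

Type D8, Milnor number mu = 8.

The Hessian of f at 0 has rank 1. Corank 2; j^3 = x^2*y has shape L^2 M (L != M), so D-series; mu = 8 gives D_8.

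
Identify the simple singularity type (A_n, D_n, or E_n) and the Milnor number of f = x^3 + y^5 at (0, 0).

Type E_8, Milnor number mu = 8.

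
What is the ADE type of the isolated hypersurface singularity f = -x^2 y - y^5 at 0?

D_{6}

The Hessian of f at 0 is [[0, 0], [0, 0]] with rank 0, so corank 2. A Groebner basis of the Jacobian ideal J(f) in C{x,y} is {x^2/5 + y^4, x^3, x*y}; counting standard monomials gives mu = 6. Corank 2; j^3 = -x^2*y has shape L^2 M (L != M), so D-series; mu = 6 gives D_6.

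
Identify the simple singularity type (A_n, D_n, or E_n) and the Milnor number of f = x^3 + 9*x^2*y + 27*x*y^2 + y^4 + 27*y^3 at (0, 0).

Type E_6, Milnor number mu = 6.

The Hessian of f at 0 has rank 0. Corank 2; j^3 = (x + 3*y)^3 is a perfect cube, so E-series; the 4-jet and mu = 6 give E_6.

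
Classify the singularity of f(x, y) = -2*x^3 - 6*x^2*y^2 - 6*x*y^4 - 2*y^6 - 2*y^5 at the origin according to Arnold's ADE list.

The Hessian of f at 0 has rank 0. Corank 2; j^3 = -2*x^3 is a perfect cube, so E-series; the 5-jet and mu = 8 give E_8.

E_8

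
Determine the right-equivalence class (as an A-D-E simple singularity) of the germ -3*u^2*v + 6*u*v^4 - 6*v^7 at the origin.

The Hessian of f at 0 has rank 0. Corank 2; j^3 = -3*u^2*v has shape L^2 M (L != M), so D-series; mu = 8 gives D_8.

D8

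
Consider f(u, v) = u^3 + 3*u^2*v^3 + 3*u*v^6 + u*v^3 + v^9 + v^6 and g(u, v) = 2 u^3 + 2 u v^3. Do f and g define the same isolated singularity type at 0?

The Hessian of f at 0 has rank 0. Corank 2; j^3 = u^3 is a perfect cube, so E-series; the 4-jet and mu = 7 give E_7. The Hessian of g at 0 has rank 0. Corank 2; j^3 = 2*u^3 is a perfect cube, so E-series; the 4-jet and mu = 7 give E_7. Both have type E_7, hence right-equivalent.

Yes.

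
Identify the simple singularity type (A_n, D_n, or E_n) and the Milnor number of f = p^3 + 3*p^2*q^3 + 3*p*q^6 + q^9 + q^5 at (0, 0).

The Hessian of f at 0 is [[0, 0], [0, 0]] with rank 0, so corank 2. A Groebner basis of the Jacobian ideal J(f) in C{p,q} is {p^2/2 + p*q^3, q^4, p^3, p^2*q}; counting standard monomials gives mu = 8. Corank 2; j^3 = p^3 is a perfect cube, so E-series; the 5-jet and mu = 8 give E_8.

Type E8, Milnor number mu = 8.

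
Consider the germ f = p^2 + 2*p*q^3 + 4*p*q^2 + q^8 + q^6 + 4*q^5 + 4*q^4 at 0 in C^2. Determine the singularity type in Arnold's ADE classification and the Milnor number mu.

Type A_7, Milnor number mu = 7.

The Hessian of f at 0 has rank 1. Corank 1: A-series; mu = 7 gives A_7.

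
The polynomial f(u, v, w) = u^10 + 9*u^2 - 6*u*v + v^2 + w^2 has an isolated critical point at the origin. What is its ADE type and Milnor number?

The Hessian of f at 0 has rank 2. Corank 1: A-series; mu = 9 gives A_9.

Type A_{9}, Milnor number mu = 9.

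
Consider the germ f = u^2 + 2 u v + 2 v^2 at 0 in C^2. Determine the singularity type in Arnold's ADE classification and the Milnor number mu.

The Hessian of f at 0 is [[2, 2], [2, 4]] with rank 2, so corank 0. A Groebner basis of the Jacobian ideal J(f) in C{u,v} is {u, v}; counting standard monomials gives mu = 1. Corank 0: nondegenerate Morse point, so A_1.

Type A_{1}, Milnor number mu = 1.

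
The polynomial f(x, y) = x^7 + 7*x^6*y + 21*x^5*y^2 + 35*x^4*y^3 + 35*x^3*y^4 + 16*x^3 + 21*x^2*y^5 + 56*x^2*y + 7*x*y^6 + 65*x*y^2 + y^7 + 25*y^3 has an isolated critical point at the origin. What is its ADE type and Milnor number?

Type D8, Milnor number mu = 8.

The Hessian of f at 0 has rank 0. Corank 2; j^3 = (x + y)*(4*x + 5*y)^2 has shape L^2 M (L != M), so D-series; mu = 8 gives D_8.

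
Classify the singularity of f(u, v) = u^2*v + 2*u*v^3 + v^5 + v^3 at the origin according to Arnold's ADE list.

The Hessian of f at 0 has rank 0. Corank 2; j^3 = v*(u^2 + v^2) splits into three distinct lines over C (the quadratic factor has nonzero discriminant), so D_4.

D_{4}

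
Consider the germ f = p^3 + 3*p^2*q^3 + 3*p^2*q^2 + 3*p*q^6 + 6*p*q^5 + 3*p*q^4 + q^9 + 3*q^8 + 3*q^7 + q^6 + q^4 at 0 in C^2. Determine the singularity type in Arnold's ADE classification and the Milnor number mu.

Type E_6, Milnor number mu = 6.

The Hessian of f at 0 has rank 0. Corank 2; j^3 = p^3 is a perfect cube, so E-series; the 4-jet and mu = 6 give E_6.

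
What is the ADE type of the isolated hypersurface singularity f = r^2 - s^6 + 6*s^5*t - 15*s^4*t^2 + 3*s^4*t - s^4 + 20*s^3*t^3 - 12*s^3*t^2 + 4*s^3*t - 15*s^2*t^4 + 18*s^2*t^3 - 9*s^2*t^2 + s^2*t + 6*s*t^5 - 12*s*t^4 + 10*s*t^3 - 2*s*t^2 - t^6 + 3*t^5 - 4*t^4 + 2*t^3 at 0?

D_{4}

The Hessian of f at 0 has rank 1. Corank 2; j^3 = t*(s^2 - 2*s*t + 2*t^2) splits into three distinct lines over C (the quadratic factor has nonzero discriminant), so D_4.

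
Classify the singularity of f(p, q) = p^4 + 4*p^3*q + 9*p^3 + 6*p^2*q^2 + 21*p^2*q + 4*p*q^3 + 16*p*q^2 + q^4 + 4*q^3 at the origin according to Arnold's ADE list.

The Hessian of f at 0 has rank 0. Corank 2; j^3 = (p + q)*(3*p + 2*q)^2 has shape L^2 M (L != M), so D-series; mu = 5 gives D_5.

D_{5}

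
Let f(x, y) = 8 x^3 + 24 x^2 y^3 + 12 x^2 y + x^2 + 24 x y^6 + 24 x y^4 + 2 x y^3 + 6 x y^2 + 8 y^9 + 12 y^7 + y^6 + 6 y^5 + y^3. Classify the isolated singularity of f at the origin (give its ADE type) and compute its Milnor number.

The Hessian of f at 0 has rank 1. Corank 1: A-series; mu = 2 gives A_2.

Type A2, Milnor number mu = 2.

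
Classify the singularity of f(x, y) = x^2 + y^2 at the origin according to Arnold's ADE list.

A_{1}

The Hessian of f at 0 has rank 2. Corank 0: nondegenerate Morse point, so A_1.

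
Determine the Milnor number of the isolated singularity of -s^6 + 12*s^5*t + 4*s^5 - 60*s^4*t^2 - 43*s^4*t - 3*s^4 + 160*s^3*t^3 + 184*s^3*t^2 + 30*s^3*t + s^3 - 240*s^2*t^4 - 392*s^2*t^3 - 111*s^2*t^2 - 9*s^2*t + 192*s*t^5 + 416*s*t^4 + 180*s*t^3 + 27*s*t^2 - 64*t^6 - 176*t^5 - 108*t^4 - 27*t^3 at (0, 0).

8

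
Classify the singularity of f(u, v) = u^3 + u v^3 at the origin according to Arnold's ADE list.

E_{7}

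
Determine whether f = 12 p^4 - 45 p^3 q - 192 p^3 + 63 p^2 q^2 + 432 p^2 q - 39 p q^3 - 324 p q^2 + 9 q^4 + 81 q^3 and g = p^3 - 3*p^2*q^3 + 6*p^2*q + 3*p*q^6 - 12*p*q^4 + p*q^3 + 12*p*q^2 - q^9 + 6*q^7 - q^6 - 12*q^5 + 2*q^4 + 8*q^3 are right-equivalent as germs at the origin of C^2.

The Hessian of f at 0 is [[0, 0], [0, 0]] with rank 0, so corank 2. A Groebner basis of the Jacobian ideal J(f) in C{p,q} is {196608*p^2 - 294912*p*q + q^4 + 64*q^3 + 110592*q^2, p^3 - 1008*p^2 + 1512*p*q - 3*q^3/4 - 567*q^2, p^2*q - 832*p^2 + 1248*p*q - 5*q^3/6 - 468*q^2, -512*p^2 + p*q^2 + 768*p*q - 11*q^3/12 - 288*q^2}; counting standard monomials gives mu = 7. Corank 2; j^3 = -3*(4*p - 3*q)^3 is a perfect cube, so E-series; the 4-jet and mu = 7 give E_7. The Hessian of g at 0 is [[0, 0], [0, 0]] with rank 0, so corank 2. A Groebner basis of the Jacobian ideal J(g) in C{p,q} is {p^3 + 6*p^2*q + 48*p^2 + 192*p*q + 192*q^2, -6*p^2 + p*q^2 - 24*p*q - 24*q^2, 3*p^2 + 12*p*q + q^3 + 12*q^2}; counting standard monomials gives mu = 7. Corank 2; j^3 = (p + 2*q)^3 is a perfect cube, so E-series; the 4-jet and mu = 7 give E_7. Both have type E_7, hence right-equivalent.

Yes.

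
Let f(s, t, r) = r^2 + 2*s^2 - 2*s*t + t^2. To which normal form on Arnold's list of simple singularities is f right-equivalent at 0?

The Hessian of f at 0 has rank 3. Corank 0: nondegenerate Morse point, so A_1.

A1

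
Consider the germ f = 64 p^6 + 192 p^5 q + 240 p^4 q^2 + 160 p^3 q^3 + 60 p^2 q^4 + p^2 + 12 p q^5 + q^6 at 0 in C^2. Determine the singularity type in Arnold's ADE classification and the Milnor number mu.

Type A5, Milnor number mu = 5.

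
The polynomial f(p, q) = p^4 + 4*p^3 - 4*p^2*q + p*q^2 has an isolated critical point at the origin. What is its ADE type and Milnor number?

Type D_{5}, Milnor number mu = 5.

The Hessian of f at 0 is [[0, 0], [0, 0]] with rank 0, so corank 2. A Groebner basis of the Jacobian ideal J(f) in C{p,q} is {p*q^2 - 2*p*q + q^2, -4*p*q + q^3 + 2*q^2, p^2 - p*q/2}; counting standard monomials gives mu = 5. Corank 2; j^3 = p*(2*p - q)^2 has shape L^2 M (L != M), so D-series; mu = 5 gives D_5.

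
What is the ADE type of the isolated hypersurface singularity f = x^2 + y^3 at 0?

A_{2}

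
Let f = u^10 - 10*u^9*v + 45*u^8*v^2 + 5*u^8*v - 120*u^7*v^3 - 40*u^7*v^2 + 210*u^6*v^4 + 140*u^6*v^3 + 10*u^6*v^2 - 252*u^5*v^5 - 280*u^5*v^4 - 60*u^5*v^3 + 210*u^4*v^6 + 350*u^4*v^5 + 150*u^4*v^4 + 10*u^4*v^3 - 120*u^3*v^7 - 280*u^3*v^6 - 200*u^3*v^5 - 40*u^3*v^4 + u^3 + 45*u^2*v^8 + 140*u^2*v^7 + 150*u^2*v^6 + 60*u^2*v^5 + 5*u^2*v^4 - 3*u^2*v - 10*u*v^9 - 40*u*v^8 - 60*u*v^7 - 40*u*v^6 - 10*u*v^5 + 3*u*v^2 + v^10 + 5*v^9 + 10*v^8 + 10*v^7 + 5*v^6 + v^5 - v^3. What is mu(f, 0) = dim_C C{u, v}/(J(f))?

The Hessian of f at 0 has rank 0. Corank 2; j^3 = (u - v)^3 is a perfect cube, so E-series; the 5-jet and mu = 8 give E_8.

8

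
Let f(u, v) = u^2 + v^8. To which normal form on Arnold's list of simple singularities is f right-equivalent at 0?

A7

The Hessian of f at 0 has rank 1. Corank 1: A-series; mu = 7 gives A_7.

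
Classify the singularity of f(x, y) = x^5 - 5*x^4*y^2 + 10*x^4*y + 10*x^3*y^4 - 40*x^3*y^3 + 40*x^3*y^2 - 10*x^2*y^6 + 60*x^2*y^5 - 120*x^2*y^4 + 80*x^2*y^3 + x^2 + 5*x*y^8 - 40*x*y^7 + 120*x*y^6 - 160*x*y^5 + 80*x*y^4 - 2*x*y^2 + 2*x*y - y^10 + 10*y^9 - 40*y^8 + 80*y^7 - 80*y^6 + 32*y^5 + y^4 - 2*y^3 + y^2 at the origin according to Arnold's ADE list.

A4

The Hessian of f at 0 is [[2, 2], [2, 2]] with rank 1, so corank 1. A Groebner basis of the Jacobian ideal J(f) in C{x,y} is {x^2 + 2*x*y + x + y, -x + y^2 - y}; counting standard monomials gives mu = 4. Corank 1: A-series; mu = 4 gives A_4.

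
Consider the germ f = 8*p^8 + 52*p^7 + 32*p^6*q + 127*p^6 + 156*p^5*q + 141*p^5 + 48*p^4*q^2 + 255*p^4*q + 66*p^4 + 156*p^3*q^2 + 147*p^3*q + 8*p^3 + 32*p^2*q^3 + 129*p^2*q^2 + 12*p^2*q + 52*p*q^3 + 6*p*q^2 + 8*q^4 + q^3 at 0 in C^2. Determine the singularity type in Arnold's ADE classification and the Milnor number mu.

The Hessian of f at 0 has rank 0. Corank 2; j^3 = (2*p + q)^3 is a perfect cube, so E-series; the 4-jet and mu = 7 give E_7.

Type E_7, Milnor number mu = 7.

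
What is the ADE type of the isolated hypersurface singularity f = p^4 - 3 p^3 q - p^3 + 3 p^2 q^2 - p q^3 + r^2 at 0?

E_7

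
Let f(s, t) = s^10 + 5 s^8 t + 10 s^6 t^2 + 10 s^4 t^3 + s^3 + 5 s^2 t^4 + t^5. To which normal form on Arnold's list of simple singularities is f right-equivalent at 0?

E8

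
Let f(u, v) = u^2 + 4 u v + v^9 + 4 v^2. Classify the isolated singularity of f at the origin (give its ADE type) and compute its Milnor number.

The Hessian of f at 0 has rank 1. Corank 1: A-series; mu = 8 gives A_8.

Type A_{8}, Milnor number mu = 8.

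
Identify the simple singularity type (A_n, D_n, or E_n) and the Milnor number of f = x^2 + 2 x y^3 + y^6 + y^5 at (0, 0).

Type A4, Milnor number mu = 4.

The Hessian of f at 0 has rank 1. Corank 1: A-series; mu = 4 gives A_4.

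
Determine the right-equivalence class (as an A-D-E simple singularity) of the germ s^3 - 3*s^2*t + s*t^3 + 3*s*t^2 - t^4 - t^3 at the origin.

E7

The Hessian of f at 0 is [[0, 0], [0, 0]] with rank 0, so corank 2. A Groebner basis of the Jacobian ideal J(f) in C{s,t} is {s^3 - 3*s^2*t - 6*s^2 + 12*s*t - 6*t^2, 3*s^2 + s*t^2 - 6*s*t + 3*t^2, 3*s^2 - 6*s*t + t^3 + 3*t^2}; counting standard monomials gives mu = 7. Corank 2; j^3 = (s - t)^3 is a perfect cube, so E-series; the 4-jet and mu = 7 give E_7.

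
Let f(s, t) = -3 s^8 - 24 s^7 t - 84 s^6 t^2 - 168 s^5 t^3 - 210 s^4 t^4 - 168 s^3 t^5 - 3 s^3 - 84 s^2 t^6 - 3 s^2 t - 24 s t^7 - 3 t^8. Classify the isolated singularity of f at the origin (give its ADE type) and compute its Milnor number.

Type D9, Milnor number mu = 9.

The Hessian of f at 0 has rank 0. Corank 2; j^3 = -3*s^2*(s + t) has shape L^2 M (L != M), so D-series; mu = 9 gives D_9.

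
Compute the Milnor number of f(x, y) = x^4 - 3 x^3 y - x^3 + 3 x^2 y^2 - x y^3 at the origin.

7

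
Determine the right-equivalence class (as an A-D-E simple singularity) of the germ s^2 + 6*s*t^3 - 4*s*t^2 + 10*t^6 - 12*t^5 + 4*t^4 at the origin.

A5

The Hessian of f at 0 has rank 1. Corank 1: A-series; mu = 5 gives A_5.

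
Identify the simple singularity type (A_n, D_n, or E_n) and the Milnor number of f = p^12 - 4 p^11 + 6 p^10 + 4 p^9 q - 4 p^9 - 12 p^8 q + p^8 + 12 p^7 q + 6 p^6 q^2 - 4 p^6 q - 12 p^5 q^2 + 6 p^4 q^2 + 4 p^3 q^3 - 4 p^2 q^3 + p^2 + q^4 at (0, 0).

The Hessian of f at 0 is [[2, 0], [0, 0]] with rank 1, so corank 1. A Groebner basis of the Jacobian ideal J(f) in C{p,q} is {q^3, p}; counting standard monomials gives mu = 3. Corank 1: A-series; mu = 3 gives A_3.

Type A_3, Milnor number mu = 3.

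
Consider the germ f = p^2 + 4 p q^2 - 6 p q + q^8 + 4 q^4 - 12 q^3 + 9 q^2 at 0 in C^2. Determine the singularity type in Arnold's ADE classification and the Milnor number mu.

The Hessian of f at 0 has rank 1. Corank 1: A-series; mu = 7 gives A_7.

Type A_{7}, Milnor number mu = 7.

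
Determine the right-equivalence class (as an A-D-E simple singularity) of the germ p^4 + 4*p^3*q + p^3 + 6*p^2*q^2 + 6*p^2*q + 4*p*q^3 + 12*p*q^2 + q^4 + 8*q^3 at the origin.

E_6

The Hessian of f at 0 has rank 0. Corank 2; j^3 = (p + 2*q)^3 is a perfect cube, so E-series; the 4-jet and mu = 6 give E_6.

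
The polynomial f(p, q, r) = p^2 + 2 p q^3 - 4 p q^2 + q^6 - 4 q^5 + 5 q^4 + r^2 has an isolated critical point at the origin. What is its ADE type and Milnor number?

The Hessian of f at 0 is [[2, 0, 0], [0, 0, 0], [0, 0, 2]] with rank 2, so corank 1. A Groebner basis of the Jacobian ideal J(f) in C{p,q,r} is {p^2, p*q, -p/2 + q^2, r}; counting standard monomials gives mu = 3. Corank 1: A-series; mu = 3 gives A_3.

Type A_{3}, Milnor number mu = 3.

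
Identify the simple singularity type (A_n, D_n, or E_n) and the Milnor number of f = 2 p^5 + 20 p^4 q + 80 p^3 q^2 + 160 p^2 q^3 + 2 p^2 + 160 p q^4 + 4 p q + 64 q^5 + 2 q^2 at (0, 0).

Type A4, Milnor number mu = 4.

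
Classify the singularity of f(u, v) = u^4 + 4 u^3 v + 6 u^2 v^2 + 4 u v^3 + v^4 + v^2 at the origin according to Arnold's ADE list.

The Hessian of f at 0 is [[0, 0], [0, 2]] with rank 1, so corank 1. A Groebner basis of the Jacobian ideal J(f) in C{u,v} is {u^3, v}; counting standard monomials gives mu = 3. Corank 1: A-series; mu = 3 gives A_3.

A3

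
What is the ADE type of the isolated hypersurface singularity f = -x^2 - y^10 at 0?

The Hessian of f at 0 is [[-2, 0], [0, 0]] with rank 1, so corank 1. A Groebner basis of the Jacobian ideal J(f) in C{x,y} is {y^9, x}; counting standard monomials gives mu = 9. Corank 1: A-series; mu = 9 gives A_9.

A9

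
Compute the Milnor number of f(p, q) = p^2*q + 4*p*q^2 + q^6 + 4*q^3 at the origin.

7

The Hessian of f at 0 is [[0, 0], [0, 0]] with rank 0, so corank 2. A Groebner basis of the Jacobian ideal J(f) in C{p,q} is {p^2/6 + q^5 - 2*q^2/3, p^3 + 8*q^3, p*q + 2*q^2}; counting standard monomials gives mu = 7. Corank 2; j^3 = q*(p + 2*q)^2 has shape L^2 M (L != M), so D-series; mu = 7 gives D_7.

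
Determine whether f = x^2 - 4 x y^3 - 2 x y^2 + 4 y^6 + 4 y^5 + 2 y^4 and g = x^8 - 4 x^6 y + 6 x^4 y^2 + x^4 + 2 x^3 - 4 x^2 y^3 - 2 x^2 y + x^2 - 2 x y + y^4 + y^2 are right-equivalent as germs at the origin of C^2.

Yes.

The Hessian of f at 0 is [[2, 0], [0, 0]] with rank 1, so corank 1. A Groebner basis of the Jacobian ideal J(f) in C{x,y} is {x^2, x*y, -x + y^2}; counting standard monomials gives mu = 3. Corank 1: A-series; mu = 3 gives A_3. The Hessian of g at 0 is [[2, -2], [-2, 2]] with rank 1, so corank 1. A Groebner basis of the Jacobian ideal J(g) in C{x,y} is {x^2 + x - y, x*y + x - y, x + y^2 - y}; counting standard monomials gives mu = 3. Corank 1: A-series; mu = 3 gives A_3. Both have type A_3, hence right-equivalent.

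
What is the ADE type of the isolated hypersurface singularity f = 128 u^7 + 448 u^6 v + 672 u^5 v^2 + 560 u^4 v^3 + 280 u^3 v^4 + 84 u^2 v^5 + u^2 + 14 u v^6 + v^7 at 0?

The Hessian of f at 0 has rank 1. Corank 1: A-series; mu = 6 gives A_6.

A_6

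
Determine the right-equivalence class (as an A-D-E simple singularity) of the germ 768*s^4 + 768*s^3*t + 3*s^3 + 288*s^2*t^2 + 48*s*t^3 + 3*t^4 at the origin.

E_6

The Hessian of f at 0 has rank 0. Corank 2; j^3 = 3*s^3 is a perfect cube, so E-series; the 4-jet and mu = 6 give E_6.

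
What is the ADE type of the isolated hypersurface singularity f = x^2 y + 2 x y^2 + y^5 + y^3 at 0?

The Hessian of f at 0 is [[0, 0], [0, 0]] with rank 0, so corank 2. A Groebner basis of the Jacobian ideal J(f) in C{x,y} is {x^2/5 + y^4 - y^2/5, x^3 + y^3, x*y + y^2}; counting standard monomials gives mu = 6. Corank 2; j^3 = y*(x + y)^2 has shape L^2 M (L != M), so D-series; mu = 6 gives D_6.

D6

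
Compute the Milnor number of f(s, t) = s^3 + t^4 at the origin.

6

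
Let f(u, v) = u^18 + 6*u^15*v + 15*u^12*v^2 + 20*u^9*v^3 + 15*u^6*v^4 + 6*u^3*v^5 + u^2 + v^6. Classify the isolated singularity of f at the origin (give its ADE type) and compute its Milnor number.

The Hessian of f at 0 is [[2, 0], [0, 0]] with rank 1, so corank 1. A Groebner basis of the Jacobian ideal J(f) in C{u,v} is {v^5, u}; counting standard monomials gives mu = 5. Corank 1: A-series; mu = 5 gives A_5.

Type A_{5}, Milnor number mu = 5.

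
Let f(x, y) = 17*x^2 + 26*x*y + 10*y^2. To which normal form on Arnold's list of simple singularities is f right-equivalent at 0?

The Hessian of f at 0 has rank 2. Corank 0: nondegenerate Morse point, so A_1.

A1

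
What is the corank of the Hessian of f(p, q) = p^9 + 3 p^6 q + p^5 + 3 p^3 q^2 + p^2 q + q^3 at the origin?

2

Hessian at 0 has rank 0.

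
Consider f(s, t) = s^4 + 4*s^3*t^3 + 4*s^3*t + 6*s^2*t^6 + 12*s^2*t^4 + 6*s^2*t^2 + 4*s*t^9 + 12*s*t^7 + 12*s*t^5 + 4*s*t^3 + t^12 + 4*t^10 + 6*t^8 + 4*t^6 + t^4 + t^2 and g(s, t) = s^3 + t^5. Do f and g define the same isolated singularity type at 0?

The Hessian of f at 0 has rank 1. Corank 1: A-series; mu = 3 gives A_3. The Hessian of g at 0 has rank 0. Corank 2; j^3 = s^3 is a perfect cube, so E-series; the 5-jet and mu = 8 give E_8. f is A_3 but g is E_8, hence not right-equivalent.

No.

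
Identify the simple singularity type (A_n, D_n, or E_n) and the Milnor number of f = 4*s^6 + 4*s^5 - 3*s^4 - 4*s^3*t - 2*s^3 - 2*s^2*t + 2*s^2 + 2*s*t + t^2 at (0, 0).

Type A_1, Milnor number mu = 1.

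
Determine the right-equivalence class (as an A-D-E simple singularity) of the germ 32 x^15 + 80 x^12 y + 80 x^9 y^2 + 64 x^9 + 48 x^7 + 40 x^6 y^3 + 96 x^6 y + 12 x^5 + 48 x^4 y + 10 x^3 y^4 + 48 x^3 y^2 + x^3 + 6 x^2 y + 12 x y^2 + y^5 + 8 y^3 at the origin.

The Hessian of f at 0 has rank 0. Corank 2; j^3 = (x + 2*y)^3 is a perfect cube, so E-series; the 5-jet and mu = 8 give E_8.

E8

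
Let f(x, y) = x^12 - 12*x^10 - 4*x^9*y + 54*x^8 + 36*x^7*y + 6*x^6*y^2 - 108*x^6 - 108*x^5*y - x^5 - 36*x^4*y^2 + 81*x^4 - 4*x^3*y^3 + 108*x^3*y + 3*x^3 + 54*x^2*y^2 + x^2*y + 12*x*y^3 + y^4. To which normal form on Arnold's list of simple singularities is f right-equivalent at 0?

The Hessian of f at 0 has rank 0. Corank 2; j^3 = x^2*(3*x + y) has shape L^2 M (L != M), so D-series; mu = 5 gives D_5.

D_{5}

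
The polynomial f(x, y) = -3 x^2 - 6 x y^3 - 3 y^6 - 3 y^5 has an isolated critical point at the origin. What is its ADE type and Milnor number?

The Hessian of f at 0 is [[-6, 0], [0, 0]] with rank 1, so corank 1. A Groebner basis of the Jacobian ideal J(f) in C{x,y} is {x + y^3, x^2, x*y}; counting standard monomials gives mu = 4. Corank 1: A-series; mu = 4 gives A_4.

Type A4, Milnor number mu = 4.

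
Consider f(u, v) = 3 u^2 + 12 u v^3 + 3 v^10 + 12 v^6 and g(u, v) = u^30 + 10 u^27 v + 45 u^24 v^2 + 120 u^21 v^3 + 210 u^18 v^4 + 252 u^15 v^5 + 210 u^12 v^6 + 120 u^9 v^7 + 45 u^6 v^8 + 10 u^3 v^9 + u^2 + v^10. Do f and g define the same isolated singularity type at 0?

The Hessian of f at 0 has rank 1. Corank 1: A-series; mu = 9 gives A_9. The Hessian of g at 0 has rank 1. Corank 1: A-series; mu = 9 gives A_9. Both have type A_9, hence right-equivalent.

Yes.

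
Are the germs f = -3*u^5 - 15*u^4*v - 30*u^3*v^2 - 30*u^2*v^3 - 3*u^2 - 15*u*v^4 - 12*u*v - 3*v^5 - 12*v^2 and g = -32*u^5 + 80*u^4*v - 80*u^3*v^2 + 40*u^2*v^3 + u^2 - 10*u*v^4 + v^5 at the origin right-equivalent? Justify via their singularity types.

Yes.

The Hessian of f at 0 has rank 1. Corank 1: A-series; mu = 4 gives A_4. The Hessian of g at 0 has rank 1. Corank 1: A-series; mu = 4 gives A_4. Both have type A_4, hence right-equivalent.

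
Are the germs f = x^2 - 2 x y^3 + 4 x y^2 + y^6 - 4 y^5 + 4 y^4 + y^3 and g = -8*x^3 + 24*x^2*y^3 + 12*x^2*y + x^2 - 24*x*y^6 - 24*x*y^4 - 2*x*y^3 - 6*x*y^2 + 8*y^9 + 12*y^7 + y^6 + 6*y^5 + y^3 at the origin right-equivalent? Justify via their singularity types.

Yes.

The Hessian of f at 0 is [[2, 0], [0, 0]] with rank 1, so corank 1. A Groebner basis of the Jacobian ideal J(f) in C{x,y} is {y^2, x}; counting standard monomials gives mu = 2. Corank 1: A-series; mu = 2 gives A_2. The Hessian of g at 0 is [[2, 0], [0, 0]] with rank 1, so corank 1. A Groebner basis of the Jacobian ideal J(g) in C{x,y} is {y^2, x}; counting standard monomials gives mu = 2. Corank 1: A-series; mu = 2 gives A_2. Both have type A_2, hence right-equivalent.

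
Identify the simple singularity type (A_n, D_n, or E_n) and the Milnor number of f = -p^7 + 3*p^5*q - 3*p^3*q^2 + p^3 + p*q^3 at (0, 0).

Type E_{7}, Milnor number mu = 7.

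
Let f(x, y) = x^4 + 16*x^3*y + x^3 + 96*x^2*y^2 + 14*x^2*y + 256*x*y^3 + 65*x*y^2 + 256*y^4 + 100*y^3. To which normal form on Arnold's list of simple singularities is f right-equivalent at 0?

The Hessian of f at 0 is [[0, 0], [0, 0]] with rank 0, so corank 2. A Groebner basis of the Jacobian ideal J(f) in C{x,y} is {x*y^2 + 5*x*y/4 + 25*y^2/4, -x*y/4 + y^3 - 5*y^2/4, x^2 + 9*x*y + 20*y^2}; counting standard monomials gives mu = 5. Corank 2; j^3 = (x + 4*y)*(x + 5*y)^2 has shape L^2 M (L != M), so D-series; mu = 5 gives D_5.

D_{5}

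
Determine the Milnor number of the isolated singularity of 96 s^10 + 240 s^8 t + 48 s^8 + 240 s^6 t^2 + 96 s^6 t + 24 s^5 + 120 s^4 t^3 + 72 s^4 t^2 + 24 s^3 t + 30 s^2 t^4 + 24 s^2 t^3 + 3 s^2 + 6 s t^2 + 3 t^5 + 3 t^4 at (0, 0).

4

The Hessian of f at 0 has rank 1. Corank 1: A-series; mu = 4 gives A_4.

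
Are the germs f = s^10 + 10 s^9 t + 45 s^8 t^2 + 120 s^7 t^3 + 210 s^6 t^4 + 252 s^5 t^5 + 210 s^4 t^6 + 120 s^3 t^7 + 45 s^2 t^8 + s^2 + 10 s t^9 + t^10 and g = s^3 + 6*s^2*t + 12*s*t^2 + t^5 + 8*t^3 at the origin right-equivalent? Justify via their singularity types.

No.

The Hessian of f at 0 is [[2, 0], [0, 0]] with rank 1, so corank 1. A Groebner basis of the Jacobian ideal J(f) in C{s,t} is {t^9, s}; counting standard monomials gives mu = 9. Corank 1: A-series; mu = 9 gives A_9. The Hessian of g at 0 is [[0, 0], [0, 0]] with rank 0, so corank 2. A Groebner basis of the Jacobian ideal J(g) in C{s,t} is {t^4, s^2 + 4*s*t + 4*t^2}; counting standard monomials gives mu = 8. Corank 2; j^3 = (s + 2*t)^3 is a perfect cube, so E-series; the 5-jet and mu = 8 give E_8. f is A_9 but g is E_8, hence not right-equivalent.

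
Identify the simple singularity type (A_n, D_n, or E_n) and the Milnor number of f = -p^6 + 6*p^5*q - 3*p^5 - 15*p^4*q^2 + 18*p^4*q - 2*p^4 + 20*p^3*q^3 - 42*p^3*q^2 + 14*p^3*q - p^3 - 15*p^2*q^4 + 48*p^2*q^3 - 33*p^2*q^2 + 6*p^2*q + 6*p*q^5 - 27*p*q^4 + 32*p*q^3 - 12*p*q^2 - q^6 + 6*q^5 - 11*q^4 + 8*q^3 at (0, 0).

Type E_{6}, Milnor number mu = 6.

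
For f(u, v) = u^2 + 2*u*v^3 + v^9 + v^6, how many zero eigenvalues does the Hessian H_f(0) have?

The Hessian at 0 is [[2, 0], [0, 0]] of rank 1; hence corank 1.

1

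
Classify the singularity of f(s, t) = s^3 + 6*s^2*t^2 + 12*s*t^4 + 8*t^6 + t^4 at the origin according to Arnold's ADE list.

E_{6}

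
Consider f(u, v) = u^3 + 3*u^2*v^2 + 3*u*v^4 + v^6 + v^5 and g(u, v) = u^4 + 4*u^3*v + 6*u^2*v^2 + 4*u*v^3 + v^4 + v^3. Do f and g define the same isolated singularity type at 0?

The Hessian of f at 0 is [[0, 0], [0, 0]] with rank 0, so corank 2. A Groebner basis of the Jacobian ideal J(f) in C{u,v} is {v^4, u^3, u^2/2 + u*v^2}; counting standard monomials gives mu = 8. Corank 2; j^3 = u^3 is a perfect cube, so E-series; the 5-jet and mu = 8 give E_8. The Hessian of g at 0 is [[0, 0], [0, 0]] with rank 0, so corank 2. A Groebner basis of the Jacobian ideal J(g) in C{u,v} is {u^3 + 3*u^2*v, v^2}; counting standard monomials gives mu = 6. Corank 2; j^3 = v^3 is a perfect cube, so E-series; the 4-jet and mu = 6 give E_6. f is E_8 but g is E_6, hence not right-equivalent.

No.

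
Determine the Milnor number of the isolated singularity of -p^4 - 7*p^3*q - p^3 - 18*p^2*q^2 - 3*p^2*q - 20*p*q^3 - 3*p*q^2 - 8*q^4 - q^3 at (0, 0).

7

The Hessian of f at 0 is [[0, 0], [0, 0]] with rank 0, so corank 2. A Groebner basis of the Jacobian ideal J(f) in C{p,q} is {3*p^2 + 6*p*q + q^4 + q^3 + 3*q^2, p^3 + 9*p^2 + 18*p*q + 4*q^3 + 9*q^2, p^2*q - 5*p^2 - 10*p*q - 8*q^3/3 - 5*q^2, 2*p^2 + p*q^2 + 4*p*q + 5*q^3/3 + 2*q^2}; counting standard monomials gives mu = 7. Corank 2; j^3 = -(p + q)^3 is a perfect cube, so E-series; the 4-jet and mu = 7 give E_7.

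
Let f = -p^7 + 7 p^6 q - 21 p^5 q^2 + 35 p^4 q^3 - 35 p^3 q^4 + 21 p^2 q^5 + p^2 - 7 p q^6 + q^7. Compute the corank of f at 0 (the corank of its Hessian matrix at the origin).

Hessian at 0 has rank 1.

1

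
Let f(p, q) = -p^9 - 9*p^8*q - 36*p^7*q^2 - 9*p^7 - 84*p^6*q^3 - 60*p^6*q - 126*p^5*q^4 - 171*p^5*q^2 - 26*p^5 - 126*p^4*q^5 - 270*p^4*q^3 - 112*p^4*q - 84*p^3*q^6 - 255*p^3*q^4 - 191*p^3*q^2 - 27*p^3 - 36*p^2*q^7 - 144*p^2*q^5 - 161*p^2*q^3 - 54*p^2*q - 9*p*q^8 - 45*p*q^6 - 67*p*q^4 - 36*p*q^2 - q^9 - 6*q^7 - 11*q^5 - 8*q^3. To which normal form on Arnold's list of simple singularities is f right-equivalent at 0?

E8

The Hessian of f at 0 has rank 0. Corank 2; j^3 = -(3*p + 2*q)^3 is a perfect cube, so E-series; the 5-jet and mu = 8 give E_8.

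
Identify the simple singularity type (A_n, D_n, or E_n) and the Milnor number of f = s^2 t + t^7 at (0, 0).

Type D8, Milnor number mu = 8.

The Hessian of f at 0 has rank 0. Corank 2; j^3 = s^2*t has shape L^2 M (L != M), so D-series; mu = 8 gives D_8.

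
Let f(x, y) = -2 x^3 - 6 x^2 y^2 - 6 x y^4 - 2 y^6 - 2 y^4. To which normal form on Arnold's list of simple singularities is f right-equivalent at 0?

E6

The Hessian of f at 0 has rank 0. Corank 2; j^3 = -2*x^3 is a perfect cube, so E-series; the 4-jet and mu = 6 give E_6.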